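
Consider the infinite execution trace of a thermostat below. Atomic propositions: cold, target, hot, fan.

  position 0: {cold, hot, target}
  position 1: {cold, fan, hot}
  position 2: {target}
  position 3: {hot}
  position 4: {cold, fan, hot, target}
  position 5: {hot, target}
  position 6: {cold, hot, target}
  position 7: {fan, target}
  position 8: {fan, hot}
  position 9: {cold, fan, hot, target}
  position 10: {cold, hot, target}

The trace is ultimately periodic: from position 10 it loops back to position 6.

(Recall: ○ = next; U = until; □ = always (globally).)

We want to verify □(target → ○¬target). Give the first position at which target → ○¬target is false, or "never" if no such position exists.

Check target → ○¬target at each position in order: 0 ✓, 1 ✓, 2 ✓, 3 ✓.
At position 4 the labels are {cold, fan, hot, target} and the next position 5 has {hot, target}, so target → ○¬target is false there. This is the first violation.

4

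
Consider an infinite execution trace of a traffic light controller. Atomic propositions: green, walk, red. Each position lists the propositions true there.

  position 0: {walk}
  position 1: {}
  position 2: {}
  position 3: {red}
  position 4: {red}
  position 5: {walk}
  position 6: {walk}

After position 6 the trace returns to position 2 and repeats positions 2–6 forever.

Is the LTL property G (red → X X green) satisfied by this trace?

red → X X green must hold at every position from 0 onward. It fails at position 3, so G (red → X X green) is false.
Positions where red holds: 3, 4.
Check X X green at each: 3→fails, 4→fails.

Does not hold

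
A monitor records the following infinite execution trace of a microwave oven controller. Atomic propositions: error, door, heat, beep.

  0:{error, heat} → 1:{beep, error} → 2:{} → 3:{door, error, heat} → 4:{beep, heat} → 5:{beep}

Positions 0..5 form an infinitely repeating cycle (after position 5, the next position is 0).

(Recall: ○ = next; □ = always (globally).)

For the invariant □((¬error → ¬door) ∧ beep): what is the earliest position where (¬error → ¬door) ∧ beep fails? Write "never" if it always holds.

At position 0 the labels are {error, heat}, so (¬error → ¬door) ∧ beep is false there. This is the first violation.

0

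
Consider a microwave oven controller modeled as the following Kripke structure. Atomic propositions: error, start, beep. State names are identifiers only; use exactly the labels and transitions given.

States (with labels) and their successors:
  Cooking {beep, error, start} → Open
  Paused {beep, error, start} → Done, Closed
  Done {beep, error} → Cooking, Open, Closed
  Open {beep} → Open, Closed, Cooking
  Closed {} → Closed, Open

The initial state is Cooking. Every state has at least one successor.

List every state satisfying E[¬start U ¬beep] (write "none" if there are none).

{Done, Open, Closed}

States satisfying ¬start: {Done, Open, Closed}.
States satisfying ¬beep: {Closed}.
States satisfying E[¬start U ¬beep]: {Done, Open, Closed}.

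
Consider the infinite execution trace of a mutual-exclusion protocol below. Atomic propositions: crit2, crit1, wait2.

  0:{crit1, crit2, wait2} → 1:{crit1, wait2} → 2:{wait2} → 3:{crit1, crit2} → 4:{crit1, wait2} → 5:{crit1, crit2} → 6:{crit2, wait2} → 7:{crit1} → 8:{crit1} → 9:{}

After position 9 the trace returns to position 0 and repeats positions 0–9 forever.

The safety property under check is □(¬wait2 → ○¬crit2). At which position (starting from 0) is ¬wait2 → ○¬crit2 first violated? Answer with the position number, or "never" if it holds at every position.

Check ¬wait2 → ○¬crit2 at each position in order: 0 ✓, 1 ✓, 2 ✓, 3 ✓, 4 ✓.
At position 5 the labels are {crit1, crit2} and the next position 6 has {crit2, wait2}, so ¬wait2 → ○¬crit2 is false there. This is the first violation.

5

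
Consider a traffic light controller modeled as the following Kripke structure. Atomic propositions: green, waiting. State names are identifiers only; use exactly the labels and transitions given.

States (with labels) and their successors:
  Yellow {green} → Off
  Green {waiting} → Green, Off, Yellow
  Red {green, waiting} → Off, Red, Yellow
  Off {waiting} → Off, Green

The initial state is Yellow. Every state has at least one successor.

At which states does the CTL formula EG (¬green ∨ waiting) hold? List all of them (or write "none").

States satisfying ¬green ∨ waiting: {Green, Red, Off}.
States satisfying EG (¬green ∨ waiting): {Green, Red, Off}.

{Green, Red, Off}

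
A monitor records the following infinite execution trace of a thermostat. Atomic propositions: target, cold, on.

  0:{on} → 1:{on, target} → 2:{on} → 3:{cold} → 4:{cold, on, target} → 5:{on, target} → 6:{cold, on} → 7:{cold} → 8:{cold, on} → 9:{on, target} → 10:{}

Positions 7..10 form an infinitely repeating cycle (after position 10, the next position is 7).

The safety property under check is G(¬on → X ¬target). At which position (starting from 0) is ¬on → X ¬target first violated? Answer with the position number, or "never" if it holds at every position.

3

Check ¬on → X ¬target at each position in order: 0 ✓, 1 ✓, 2 ✓.
At position 3 the labels are {cold} and the next position 4 has {cold, on, target}, so ¬on → X ¬target is false there. This is the first violation.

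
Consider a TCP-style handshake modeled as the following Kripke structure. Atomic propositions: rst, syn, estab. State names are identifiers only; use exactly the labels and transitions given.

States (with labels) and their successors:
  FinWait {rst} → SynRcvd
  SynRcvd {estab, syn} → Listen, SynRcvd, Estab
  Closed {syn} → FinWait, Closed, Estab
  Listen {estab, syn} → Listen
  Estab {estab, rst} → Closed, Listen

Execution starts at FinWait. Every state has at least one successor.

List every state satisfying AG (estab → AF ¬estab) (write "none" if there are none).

none

States satisfying estab → AF ¬estab: {FinWait, Closed}.
States satisfying AG (estab → AF ¬estab): ∅.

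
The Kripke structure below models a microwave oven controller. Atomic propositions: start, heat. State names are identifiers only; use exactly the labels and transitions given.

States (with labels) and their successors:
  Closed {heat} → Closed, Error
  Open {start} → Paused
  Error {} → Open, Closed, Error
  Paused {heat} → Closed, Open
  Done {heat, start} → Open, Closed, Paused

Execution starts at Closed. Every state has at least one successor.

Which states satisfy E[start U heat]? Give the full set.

States satisfying start: {Open, Done}.
States satisfying heat: {Closed, Paused, Done}.
States satisfying E[start U heat]: {Closed, Open, Paused, Done}.

{Closed, Open, Paused, Done}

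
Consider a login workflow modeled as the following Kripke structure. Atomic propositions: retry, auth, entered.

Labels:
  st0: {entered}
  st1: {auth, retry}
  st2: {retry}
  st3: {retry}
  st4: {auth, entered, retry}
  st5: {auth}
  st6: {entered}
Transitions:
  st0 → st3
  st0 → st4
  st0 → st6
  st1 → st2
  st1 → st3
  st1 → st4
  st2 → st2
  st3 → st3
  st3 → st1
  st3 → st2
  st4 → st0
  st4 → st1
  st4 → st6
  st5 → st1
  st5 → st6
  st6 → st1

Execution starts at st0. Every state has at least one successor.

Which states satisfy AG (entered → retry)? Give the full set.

{st2}

States satisfying entered → retry: {st1, st2, st3, st4, st5}.
States satisfying AG (entered → retry): {st2}.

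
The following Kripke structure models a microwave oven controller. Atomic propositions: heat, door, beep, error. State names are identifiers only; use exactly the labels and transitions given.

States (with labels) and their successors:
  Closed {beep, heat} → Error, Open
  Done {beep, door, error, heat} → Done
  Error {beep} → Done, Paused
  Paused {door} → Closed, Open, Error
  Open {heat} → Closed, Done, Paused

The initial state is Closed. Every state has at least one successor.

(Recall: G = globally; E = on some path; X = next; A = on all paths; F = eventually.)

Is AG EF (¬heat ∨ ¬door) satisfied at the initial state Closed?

Violated

States satisfying EF (¬heat ∨ ¬door): {Closed, Error, Paused, Open}.
States satisfying AG EF (¬heat ∨ ¬door): ∅.
Done is reachable from Closed and violates EF (¬heat ∨ ¬door), so AG fails at Closed.
Closed ∉ Sat(AG EF (¬heat ∨ ¬door)).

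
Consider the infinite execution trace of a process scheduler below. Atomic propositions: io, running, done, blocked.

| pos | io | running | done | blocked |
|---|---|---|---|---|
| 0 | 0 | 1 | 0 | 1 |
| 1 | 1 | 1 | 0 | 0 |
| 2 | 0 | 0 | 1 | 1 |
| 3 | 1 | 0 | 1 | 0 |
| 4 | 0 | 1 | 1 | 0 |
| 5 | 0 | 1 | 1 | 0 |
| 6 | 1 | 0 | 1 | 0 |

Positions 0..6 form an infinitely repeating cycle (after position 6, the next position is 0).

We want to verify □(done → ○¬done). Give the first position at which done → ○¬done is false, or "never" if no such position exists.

2

Check done → ○¬done at each position in order: 0 ✓, 1 ✓.
At position 2 the labels are {blocked, done} and the next position 3 has {done, io}, so done → ○¬done is false there. This is the first violation.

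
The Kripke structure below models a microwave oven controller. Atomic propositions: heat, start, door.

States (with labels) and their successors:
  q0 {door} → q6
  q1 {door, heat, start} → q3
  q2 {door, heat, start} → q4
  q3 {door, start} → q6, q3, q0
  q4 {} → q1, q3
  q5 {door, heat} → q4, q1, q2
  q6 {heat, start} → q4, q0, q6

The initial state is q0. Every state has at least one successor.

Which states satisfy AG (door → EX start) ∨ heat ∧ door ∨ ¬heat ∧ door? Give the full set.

States satisfying door → EX start: {q0, q1, q3, q4, q5, q6}.
States satisfying AG (door → EX start): {q0, q1, q3, q4, q6}.
States satisfying heat ∧ door: {q1, q2, q5}.
States satisfying ¬heat: {q0, q3, q4}.
States satisfying ¬heat ∧ door: {q0, q3}.
States satisfying heat ∧ door ∨ ¬heat ∧ door: {q0, q1, q2, q3, q5}.
States satisfying AG (door → EX start) ∨ heat ∧ door ∨ ¬heat ∧ door: {q0, q1, q2, q3, q4, q5, q6}.

{q0, q1, q2, q3, q4, q5, q6}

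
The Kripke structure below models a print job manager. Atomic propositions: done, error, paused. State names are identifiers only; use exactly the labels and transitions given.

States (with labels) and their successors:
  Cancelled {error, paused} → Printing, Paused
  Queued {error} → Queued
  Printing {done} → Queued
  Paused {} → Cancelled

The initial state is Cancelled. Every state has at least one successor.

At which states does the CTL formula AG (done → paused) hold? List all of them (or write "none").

States satisfying done → paused: {Cancelled, Queued, Paused}.
States satisfying AG (done → paused): {Queued}.

{Queued}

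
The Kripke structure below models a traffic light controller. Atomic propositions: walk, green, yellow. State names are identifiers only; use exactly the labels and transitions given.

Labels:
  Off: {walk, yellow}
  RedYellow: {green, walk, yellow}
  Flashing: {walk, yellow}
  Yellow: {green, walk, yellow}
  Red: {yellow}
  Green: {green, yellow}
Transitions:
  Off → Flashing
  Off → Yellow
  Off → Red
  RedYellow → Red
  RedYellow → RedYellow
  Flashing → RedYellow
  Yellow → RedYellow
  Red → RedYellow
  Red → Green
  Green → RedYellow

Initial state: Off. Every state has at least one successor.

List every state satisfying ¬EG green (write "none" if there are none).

States satisfying green: {RedYellow, Yellow, Green}.
States satisfying EG green: {RedYellow, Yellow, Green}.
States satisfying ¬EG green: {Off, Flashing, Red}.

{Off, Flashing, Red}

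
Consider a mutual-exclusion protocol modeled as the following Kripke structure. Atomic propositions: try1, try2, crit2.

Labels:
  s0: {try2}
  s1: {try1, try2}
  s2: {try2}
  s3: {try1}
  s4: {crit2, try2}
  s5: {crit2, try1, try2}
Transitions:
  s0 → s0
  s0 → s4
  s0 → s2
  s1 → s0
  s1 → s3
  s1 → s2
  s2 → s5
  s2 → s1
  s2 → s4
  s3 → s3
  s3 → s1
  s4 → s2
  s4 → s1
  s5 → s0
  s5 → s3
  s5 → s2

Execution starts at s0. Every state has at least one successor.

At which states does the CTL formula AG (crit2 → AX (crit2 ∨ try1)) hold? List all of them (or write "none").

none

States satisfying crit2 → AX (crit2 ∨ try1): {s0, s1, s2, s3}.
States satisfying AG (crit2 → AX (crit2 ∨ try1)): ∅.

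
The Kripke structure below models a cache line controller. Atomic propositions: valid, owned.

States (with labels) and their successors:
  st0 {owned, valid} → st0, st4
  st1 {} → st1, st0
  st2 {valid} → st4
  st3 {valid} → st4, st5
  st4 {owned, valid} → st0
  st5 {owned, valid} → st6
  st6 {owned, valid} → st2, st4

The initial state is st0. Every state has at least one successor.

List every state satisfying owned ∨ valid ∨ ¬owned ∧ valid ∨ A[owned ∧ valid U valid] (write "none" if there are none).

{st0, st2, st3, st4, st5, st6}

States satisfying owned ∨ valid: {st0, st2, st3, st4, st5, st6}.
States satisfying ¬owned: {st1, st2, st3}.
States satisfying ¬owned ∧ valid: {st2, st3}.
States satisfying owned ∨ valid ∨ ¬owned ∧ valid: {st0, st2, st3, st4, st5, st6}.
States satisfying owned ∧ valid: {st0, st4, st5, st6}.
States satisfying valid: {st0, st2, st3, st4, st5, st6}.
States satisfying A[owned ∧ valid U valid]: {st0, st2, st3, st4, st5, st6}.
States satisfying owned ∨ valid ∨ ¬owned ∧ valid ∨ A[owned ∧ valid U valid]: {st0, st2, st3, st4, st5, st6}.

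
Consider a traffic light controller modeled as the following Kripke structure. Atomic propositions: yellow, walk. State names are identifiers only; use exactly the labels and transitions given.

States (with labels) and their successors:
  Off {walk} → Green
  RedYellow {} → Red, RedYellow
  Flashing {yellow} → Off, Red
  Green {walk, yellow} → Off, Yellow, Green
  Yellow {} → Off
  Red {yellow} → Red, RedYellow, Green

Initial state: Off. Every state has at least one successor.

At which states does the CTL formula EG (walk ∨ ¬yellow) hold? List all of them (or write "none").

States satisfying walk ∨ ¬yellow: {Off, RedYellow, Green, Yellow}.
States satisfying EG (walk ∨ ¬yellow): {Off, RedYellow, Green, Yellow}.

{Off, RedYellow, Green, Yellow}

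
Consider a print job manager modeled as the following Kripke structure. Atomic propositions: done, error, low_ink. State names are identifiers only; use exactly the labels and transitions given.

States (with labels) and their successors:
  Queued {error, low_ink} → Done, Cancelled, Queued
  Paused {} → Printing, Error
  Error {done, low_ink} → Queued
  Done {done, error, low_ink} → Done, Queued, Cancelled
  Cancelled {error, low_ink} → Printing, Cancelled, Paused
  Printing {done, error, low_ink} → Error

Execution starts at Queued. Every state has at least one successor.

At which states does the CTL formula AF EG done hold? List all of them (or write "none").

{Done}

States satisfying EG done: {Done}.
States satisfying AF EG done: {Done}.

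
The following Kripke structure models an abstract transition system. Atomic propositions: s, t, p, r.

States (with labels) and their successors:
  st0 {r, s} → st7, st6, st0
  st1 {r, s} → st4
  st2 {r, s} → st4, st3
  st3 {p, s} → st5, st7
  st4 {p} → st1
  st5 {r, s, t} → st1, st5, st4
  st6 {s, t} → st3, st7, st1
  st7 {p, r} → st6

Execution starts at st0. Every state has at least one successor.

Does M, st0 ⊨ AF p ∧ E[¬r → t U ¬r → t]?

No

States satisfying p: {st3, st4, st7}.
States satisfying AF p: {st1, st2, st3, st4, st6, st7}.
States satisfying ¬r → t: {st0, st1, st2, st5, st6, st7}.
States satisfying E[¬r → t U ¬r → t]: {st0, st1, st2, st5, st6, st7}.
States satisfying AF p ∧ E[¬r → t U ¬r → t]: {st1, st2, st6, st7}.
st0 ∉ Sat(AF p ∧ E[¬r → t U ¬r → t]).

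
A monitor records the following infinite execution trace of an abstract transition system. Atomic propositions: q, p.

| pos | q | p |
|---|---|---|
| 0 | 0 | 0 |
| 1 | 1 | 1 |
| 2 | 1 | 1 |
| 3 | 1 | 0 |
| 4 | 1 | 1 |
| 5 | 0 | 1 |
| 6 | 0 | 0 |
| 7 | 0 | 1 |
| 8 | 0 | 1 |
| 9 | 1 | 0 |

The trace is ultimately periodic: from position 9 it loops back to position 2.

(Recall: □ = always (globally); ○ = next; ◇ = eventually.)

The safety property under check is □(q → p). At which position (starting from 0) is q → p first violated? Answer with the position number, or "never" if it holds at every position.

Check q → p at each position in order: 0 ✓, 1 ✓, 2 ✓.
At position 3 the labels are {q}, so q → p is false there. This is the first violation.

3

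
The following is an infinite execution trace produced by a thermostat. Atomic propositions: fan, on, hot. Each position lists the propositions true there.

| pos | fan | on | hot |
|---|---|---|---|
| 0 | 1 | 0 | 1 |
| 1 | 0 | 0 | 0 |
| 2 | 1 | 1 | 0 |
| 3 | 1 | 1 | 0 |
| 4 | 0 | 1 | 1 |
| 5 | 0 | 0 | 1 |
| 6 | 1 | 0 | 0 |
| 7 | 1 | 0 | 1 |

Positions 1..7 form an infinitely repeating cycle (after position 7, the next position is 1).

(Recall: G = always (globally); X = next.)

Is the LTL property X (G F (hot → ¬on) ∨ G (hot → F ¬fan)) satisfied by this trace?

Holds

The position after 0 is 1; G F (hot → ¬on) ∨ G (hot → F ¬fan) is true there.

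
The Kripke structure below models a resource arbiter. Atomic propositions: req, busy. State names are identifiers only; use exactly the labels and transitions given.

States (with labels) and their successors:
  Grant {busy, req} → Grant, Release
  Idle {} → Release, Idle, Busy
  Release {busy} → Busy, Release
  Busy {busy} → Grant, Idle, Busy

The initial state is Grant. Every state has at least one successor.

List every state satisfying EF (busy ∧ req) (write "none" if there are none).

States satisfying busy ∧ req: {Grant}.
States satisfying EF (busy ∧ req): {Grant, Idle, Release, Busy}.

{Grant, Idle, Release, Busy}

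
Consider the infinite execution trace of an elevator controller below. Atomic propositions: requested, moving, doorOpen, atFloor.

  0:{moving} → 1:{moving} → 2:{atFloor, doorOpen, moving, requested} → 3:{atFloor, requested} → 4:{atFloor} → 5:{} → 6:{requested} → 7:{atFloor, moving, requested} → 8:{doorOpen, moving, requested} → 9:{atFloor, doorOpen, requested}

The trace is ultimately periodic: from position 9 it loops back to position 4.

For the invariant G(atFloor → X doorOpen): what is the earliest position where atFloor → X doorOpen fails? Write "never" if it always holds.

Check atFloor → X doorOpen at each position in order: 0 ✓, 1 ✓.
At position 2 the labels are {atFloor, doorOpen, moving, requested} and the next position 3 has {atFloor, requested}, so atFloor → X doorOpen is false there. This is the first violation.

2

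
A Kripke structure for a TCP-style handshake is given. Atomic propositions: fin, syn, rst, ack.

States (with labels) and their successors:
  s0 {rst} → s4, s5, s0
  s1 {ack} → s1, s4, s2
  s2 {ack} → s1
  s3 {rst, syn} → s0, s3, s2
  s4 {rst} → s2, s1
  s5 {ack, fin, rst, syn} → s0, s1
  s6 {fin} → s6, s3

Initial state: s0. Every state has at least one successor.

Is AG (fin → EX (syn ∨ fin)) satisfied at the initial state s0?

Violated

States satisfying fin → EX (syn ∨ fin): {s0, s1, s2, s3, s4, s6}.
States satisfying AG (fin → EX (syn ∨ fin)): {s1, s2, s4}.
s5 is reachable from s0 and violates fin → EX (syn ∨ fin), so AG fails at s0.
s0 ∉ Sat(AG (fin → EX (syn ∨ fin))).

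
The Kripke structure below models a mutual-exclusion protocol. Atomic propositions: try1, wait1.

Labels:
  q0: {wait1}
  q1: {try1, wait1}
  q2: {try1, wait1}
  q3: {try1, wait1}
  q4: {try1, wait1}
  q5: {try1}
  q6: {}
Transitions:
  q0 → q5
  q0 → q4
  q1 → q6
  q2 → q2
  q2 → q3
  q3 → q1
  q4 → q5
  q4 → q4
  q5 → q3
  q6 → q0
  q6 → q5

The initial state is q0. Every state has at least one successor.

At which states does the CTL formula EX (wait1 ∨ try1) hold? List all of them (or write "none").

States satisfying wait1 ∨ try1: {q0, q1, q2, q3, q4, q5}.
States satisfying EX (wait1 ∨ try1): {q0, q2, q3, q4, q5, q6}.

{q0, q2, q3, q4, q5, q6}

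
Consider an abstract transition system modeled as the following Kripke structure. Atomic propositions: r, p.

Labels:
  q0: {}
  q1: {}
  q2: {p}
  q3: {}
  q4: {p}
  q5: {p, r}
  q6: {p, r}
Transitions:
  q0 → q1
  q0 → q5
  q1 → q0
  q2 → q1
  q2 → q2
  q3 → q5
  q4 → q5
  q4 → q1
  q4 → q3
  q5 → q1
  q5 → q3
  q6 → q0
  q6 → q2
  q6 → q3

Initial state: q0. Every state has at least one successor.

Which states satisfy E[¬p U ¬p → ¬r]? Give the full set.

{q0, q1, q2, q3, q4, q5, q6}

States satisfying ¬p: {q0, q1, q3}.
States satisfying ¬p → ¬r: {q0, q1, q2, q3, q4, q5, q6}.
States satisfying E[¬p U ¬p → ¬r]: {q0, q1, q2, q3, q4, q5, q6}.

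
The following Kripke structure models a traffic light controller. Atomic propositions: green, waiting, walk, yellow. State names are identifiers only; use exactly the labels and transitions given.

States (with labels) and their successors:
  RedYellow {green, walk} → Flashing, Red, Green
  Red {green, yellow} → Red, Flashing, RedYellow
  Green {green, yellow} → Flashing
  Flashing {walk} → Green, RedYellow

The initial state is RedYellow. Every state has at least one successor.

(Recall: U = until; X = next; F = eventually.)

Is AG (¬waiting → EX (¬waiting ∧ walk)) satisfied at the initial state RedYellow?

Satisfied

States satisfying ¬waiting → EX (¬waiting ∧ walk): {RedYellow, Red, Green, Flashing}.
States satisfying AG (¬waiting → EX (¬waiting ∧ walk)): {RedYellow, Red, Green, Flashing}.
Every state reachable from RedYellow satisfies ¬waiting → EX (¬waiting ∧ walk).
RedYellow ∈ Sat(AG (¬waiting → EX (¬waiting ∧ walk))).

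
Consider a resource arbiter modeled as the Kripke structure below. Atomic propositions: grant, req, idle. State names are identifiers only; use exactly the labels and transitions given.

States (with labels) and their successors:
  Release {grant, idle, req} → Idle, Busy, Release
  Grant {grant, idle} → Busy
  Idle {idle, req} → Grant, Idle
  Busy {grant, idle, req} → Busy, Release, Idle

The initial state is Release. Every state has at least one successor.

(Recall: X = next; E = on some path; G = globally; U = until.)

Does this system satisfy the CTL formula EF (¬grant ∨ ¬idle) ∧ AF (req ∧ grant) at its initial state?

States satisfying ¬grant ∨ ¬idle: {Idle}.
States satisfying EF (¬grant ∨ ¬idle): {Release, Grant, Idle, Busy}.
States satisfying req ∧ grant: {Release, Busy}.
States satisfying AF (req ∧ grant): {Release, Grant, Busy}.
States satisfying EF (¬grant ∨ ¬idle) ∧ AF (req ∧ grant): {Release, Grant, Busy}.
Release ∈ Sat(EF (¬grant ∨ ¬idle) ∧ AF (req ∧ grant)).

Yes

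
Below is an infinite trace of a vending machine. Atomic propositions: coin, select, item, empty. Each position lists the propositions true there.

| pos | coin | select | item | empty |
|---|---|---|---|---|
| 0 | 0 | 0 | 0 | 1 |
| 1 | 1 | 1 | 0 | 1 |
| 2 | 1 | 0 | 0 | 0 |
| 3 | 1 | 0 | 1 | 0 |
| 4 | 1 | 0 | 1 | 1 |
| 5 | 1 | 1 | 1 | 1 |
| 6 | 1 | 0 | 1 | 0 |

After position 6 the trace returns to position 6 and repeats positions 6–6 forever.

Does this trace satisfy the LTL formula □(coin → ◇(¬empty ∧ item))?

Satisfied

coin → ◇(¬empty ∧ item) holds at every position 0..6, and those are all positions ever visited, so □(coin → ◇(¬empty ∧ item)) holds.
Positions where coin holds: 1, 2, 3, 4, 5, 6.
Check ◇(¬empty ∧ item) at each: 1→ok, 2→ok, 3→ok, 4→ok, 5→ok, 6→ok.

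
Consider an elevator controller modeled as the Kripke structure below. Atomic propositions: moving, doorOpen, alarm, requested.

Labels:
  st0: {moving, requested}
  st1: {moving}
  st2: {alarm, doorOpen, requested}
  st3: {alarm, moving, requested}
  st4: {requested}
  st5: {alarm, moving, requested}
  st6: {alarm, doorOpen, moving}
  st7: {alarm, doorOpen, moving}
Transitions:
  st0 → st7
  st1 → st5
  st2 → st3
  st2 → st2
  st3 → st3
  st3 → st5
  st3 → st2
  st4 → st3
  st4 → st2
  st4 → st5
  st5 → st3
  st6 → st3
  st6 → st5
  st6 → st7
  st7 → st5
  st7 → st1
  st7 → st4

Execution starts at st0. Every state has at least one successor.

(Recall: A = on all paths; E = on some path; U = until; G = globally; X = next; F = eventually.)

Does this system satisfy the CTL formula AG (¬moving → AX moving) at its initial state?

States satisfying ¬moving → AX moving: {st0, st1, st3, st5, st6, st7}.
States satisfying AG (¬moving → AX moving): ∅.
st2 is reachable from st0 and violates ¬moving → AX moving, so AG fails at st0.
st0 ∉ Sat(AG (¬moving → AX moving)).

No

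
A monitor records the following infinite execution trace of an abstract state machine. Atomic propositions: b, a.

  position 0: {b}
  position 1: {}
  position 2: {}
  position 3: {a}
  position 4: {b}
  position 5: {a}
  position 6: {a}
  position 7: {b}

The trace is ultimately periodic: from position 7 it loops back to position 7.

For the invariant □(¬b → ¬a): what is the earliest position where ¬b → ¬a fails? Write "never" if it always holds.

3

Check ¬b → ¬a at each position in order: 0 ✓, 1 ✓, 2 ✓.
At position 3 the labels are {a}, so ¬b → ¬a is false there. This is the first violation.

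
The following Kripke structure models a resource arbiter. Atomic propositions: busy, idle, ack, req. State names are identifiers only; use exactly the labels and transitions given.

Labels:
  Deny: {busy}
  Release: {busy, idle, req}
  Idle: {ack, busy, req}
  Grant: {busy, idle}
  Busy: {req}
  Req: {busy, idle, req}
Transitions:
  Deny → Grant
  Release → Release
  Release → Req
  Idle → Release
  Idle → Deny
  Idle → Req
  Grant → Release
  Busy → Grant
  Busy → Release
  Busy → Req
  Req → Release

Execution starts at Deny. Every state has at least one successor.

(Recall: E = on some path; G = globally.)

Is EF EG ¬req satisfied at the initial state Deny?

States satisfying EG ¬req: ∅.
States satisfying EF EG ¬req: ∅.
No suitable path/successor from Deny witnesses the formula.
Deny ∉ Sat(EF EG ¬req).

No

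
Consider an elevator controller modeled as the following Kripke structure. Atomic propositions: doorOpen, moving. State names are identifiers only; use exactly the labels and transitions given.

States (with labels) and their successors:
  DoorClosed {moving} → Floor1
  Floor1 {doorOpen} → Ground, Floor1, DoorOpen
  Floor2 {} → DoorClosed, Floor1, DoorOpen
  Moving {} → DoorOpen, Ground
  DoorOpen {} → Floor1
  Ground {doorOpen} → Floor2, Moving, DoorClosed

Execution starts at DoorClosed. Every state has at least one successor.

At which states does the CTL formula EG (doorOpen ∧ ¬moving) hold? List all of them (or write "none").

{Floor1}

States satisfying doorOpen ∧ ¬moving: {Floor1, Ground}.
States satisfying EG (doorOpen ∧ ¬moving): {Floor1}.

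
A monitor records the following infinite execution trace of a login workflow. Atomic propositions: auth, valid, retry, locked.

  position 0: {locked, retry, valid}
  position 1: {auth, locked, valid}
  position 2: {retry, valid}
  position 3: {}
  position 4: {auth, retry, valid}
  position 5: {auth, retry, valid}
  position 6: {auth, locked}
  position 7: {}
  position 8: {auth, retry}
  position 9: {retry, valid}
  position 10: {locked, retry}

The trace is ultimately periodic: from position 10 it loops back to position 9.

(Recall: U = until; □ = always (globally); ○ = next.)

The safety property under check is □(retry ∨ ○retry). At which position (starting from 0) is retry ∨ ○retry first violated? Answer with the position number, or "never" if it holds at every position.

6

Check retry ∨ ○retry at each position in order: 0 ✓, 1 ✓, 2 ✓, 3 ✓, 4 ✓, 5 ✓.
At position 6 the labels are {auth, locked} and the next position 7 has {}, so retry ∨ ○retry is false there. This is the first violation.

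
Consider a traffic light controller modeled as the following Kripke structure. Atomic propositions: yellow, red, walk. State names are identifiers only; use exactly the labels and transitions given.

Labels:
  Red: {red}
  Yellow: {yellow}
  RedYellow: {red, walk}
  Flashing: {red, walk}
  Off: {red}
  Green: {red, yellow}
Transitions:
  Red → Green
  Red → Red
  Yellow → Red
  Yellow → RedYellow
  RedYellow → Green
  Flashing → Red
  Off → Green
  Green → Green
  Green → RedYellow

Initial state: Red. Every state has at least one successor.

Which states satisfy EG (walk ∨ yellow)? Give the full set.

States satisfying walk ∨ yellow: {Yellow, RedYellow, Flashing, Green}.
States satisfying EG (walk ∨ yellow): {Yellow, RedYellow, Green}.

{Yellow, RedYellow, Green}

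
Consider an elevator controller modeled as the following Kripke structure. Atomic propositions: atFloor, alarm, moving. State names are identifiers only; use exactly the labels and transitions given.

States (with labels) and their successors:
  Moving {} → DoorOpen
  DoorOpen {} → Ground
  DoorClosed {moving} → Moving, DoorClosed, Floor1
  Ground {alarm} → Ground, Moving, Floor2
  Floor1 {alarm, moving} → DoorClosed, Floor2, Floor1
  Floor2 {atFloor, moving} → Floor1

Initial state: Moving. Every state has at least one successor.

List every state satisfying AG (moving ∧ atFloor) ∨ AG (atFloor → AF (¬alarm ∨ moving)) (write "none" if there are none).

States satisfying moving ∧ atFloor: {Floor2}.
States satisfying AG (moving ∧ atFloor): ∅.
States satisfying atFloor → AF (¬alarm ∨ moving): {Moving, DoorOpen, DoorClosed, Ground, Floor1, Floor2}.
States satisfying AG (atFloor → AF (¬alarm ∨ moving)): {Moving, DoorOpen, DoorClosed, Ground, Floor1, Floor2}.
States satisfying AG (moving ∧ atFloor) ∨ AG (atFloor → AF (¬alarm ∨ moving)): {Moving, DoorOpen, DoorClosed, Ground, Floor1, Floor2}.

{Moving, DoorOpen, DoorClosed, Ground, Floor1, Floor2}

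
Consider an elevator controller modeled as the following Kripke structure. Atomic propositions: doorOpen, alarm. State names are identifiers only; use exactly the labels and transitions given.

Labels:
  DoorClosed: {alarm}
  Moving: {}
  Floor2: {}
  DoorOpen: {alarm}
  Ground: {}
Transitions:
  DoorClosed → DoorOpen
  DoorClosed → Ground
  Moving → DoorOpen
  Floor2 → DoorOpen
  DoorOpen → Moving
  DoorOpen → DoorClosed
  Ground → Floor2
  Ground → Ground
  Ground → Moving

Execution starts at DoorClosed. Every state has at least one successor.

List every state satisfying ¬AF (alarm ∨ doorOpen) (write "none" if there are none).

States satisfying alarm ∨ doorOpen: {DoorClosed, DoorOpen}.
States satisfying AF (alarm ∨ doorOpen): {DoorClosed, Moving, Floor2, DoorOpen}.
States satisfying ¬AF (alarm ∨ doorOpen): {Ground}.

{Ground}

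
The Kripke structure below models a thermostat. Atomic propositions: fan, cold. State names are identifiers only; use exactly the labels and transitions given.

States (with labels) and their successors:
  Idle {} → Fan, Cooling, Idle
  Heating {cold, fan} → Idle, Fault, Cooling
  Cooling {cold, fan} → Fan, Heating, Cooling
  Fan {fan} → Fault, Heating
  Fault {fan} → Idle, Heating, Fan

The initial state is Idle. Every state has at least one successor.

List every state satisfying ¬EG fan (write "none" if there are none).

States satisfying fan: {Heating, Cooling, Fan, Fault}.
States satisfying EG fan: {Heating, Cooling, Fan, Fault}.
States satisfying ¬EG fan: {Idle}.

{Idle}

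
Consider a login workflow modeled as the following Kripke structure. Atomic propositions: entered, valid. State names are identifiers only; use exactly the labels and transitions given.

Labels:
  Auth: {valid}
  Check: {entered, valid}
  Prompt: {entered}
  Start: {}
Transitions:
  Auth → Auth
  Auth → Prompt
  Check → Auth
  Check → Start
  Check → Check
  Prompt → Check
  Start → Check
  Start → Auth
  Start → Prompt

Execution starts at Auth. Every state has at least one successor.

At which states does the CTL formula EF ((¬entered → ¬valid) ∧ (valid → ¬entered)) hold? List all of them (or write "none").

{Auth, Check, Prompt, Start}

States satisfying (¬entered → ¬valid) ∧ (valid → ¬entered): {Prompt, Start}.
States satisfying EF ((¬entered → ¬valid) ∧ (valid → ¬entered)): {Auth, Check, Prompt, Start}.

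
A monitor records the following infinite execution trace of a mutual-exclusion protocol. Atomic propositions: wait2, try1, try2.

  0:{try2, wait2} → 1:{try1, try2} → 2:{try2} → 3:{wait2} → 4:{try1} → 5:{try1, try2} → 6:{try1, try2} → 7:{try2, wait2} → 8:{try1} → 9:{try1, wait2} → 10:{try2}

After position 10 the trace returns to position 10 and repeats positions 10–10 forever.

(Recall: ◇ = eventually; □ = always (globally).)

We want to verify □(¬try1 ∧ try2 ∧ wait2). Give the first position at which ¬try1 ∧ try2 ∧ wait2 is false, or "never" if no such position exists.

Check ¬try1 ∧ try2 ∧ wait2 at each position in order: 0 ✓.
At position 1 the labels are {try1, try2}, so ¬try1 ∧ try2 ∧ wait2 is false there. This is the first violation.

1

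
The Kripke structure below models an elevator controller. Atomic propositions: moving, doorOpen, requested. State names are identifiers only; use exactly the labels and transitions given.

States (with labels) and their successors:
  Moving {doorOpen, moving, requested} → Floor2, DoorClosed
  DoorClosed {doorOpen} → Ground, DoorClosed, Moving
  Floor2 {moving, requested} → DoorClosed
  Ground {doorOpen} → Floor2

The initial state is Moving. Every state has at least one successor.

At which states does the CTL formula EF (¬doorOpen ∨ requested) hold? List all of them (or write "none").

States satisfying ¬doorOpen ∨ requested: {Moving, Floor2}.
States satisfying EF (¬doorOpen ∨ requested): {Moving, DoorClosed, Floor2, Ground}.

{Moving, DoorClosed, Floor2, Ground}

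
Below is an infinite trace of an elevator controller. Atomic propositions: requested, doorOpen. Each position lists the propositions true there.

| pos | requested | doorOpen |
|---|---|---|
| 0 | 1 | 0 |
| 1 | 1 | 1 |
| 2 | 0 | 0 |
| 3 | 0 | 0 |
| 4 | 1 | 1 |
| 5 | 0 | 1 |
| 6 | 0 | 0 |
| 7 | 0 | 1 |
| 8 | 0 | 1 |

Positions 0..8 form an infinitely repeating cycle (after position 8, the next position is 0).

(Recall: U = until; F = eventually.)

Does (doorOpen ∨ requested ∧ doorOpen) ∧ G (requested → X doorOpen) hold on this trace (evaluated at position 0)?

requested → X doorOpen must hold at every position from 0 onward. It fails at position 1, so G (requested → X doorOpen) is false.
Positions where requested holds: 0, 1, 4.
Check X doorOpen at each: 0→ok, 1→fails, 4→ok.
At position 0: doorOpen ∨ requested ∧ doorOpen is false; G (requested → X doorOpen) is false; so (doorOpen ∨ requested ∧ doorOpen) ∧ G (requested → X doorOpen) is false.

No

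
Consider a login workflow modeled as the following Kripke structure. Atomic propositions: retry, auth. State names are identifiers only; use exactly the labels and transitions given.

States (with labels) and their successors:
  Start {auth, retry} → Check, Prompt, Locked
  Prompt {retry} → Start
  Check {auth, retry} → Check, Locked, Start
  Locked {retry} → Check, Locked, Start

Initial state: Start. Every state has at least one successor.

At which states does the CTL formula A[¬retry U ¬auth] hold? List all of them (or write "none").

{Prompt, Locked}

States satisfying ¬retry: ∅.
States satisfying ¬auth: {Prompt, Locked}.
States satisfying A[¬retry U ¬auth]: {Prompt, Locked}.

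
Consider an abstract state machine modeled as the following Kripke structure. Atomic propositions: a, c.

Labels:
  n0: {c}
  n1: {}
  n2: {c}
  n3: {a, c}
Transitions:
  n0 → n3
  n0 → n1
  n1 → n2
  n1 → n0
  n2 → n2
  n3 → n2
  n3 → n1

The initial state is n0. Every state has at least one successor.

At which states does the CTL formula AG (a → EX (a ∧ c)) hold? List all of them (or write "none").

States satisfying a → EX (a ∧ c): {n0, n1, n2}.
States satisfying AG (a → EX (a ∧ c)): {n2}.

{n2}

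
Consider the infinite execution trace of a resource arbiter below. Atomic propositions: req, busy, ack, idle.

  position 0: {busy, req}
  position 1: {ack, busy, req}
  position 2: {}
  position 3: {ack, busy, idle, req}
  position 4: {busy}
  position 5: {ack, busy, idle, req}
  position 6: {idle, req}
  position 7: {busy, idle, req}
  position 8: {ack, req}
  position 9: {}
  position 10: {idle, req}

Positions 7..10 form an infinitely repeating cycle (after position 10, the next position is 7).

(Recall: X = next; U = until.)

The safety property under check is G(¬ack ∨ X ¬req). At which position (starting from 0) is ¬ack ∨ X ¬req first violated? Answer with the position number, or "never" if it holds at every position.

Check ¬ack ∨ X ¬req at each position in order: 0 ✓, 1 ✓, 2 ✓, 3 ✓, 4 ✓.
At position 5 the labels are {ack, busy, idle, req} and the next position 6 has {idle, req}, so ¬ack ∨ X ¬req is false there. This is the first violation.

5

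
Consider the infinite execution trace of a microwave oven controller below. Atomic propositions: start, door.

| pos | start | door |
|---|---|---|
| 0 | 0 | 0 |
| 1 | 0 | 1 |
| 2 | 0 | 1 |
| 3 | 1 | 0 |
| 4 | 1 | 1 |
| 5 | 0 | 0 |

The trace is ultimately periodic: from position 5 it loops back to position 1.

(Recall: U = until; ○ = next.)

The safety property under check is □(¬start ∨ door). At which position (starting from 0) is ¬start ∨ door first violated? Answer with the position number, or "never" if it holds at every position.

Check ¬start ∨ door at each position in order: 0 ✓, 1 ✓, 2 ✓.
At position 3 the labels are {start}, so ¬start ∨ door is false there. This is the first violation.

3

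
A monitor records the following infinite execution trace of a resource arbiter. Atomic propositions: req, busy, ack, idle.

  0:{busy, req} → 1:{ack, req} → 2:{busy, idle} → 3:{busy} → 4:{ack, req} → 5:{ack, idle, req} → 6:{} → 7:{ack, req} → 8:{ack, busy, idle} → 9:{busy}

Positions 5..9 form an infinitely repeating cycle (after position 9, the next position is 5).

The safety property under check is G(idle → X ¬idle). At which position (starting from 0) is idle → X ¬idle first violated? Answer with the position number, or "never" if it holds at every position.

idle → X ¬idle holds at every position 0..9, and those are all the positions the trace ever visits, so the invariant G(idle → X ¬idle) is never violated.

never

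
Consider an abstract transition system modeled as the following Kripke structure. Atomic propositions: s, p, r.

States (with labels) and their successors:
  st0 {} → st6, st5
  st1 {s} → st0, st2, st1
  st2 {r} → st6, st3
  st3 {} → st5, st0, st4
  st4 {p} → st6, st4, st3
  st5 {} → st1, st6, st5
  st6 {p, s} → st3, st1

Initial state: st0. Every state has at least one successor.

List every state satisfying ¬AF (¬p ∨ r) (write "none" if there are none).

States satisfying ¬p ∨ r: {st0, st1, st2, st3, st5}.
States satisfying AF (¬p ∨ r): {st0, st1, st2, st3, st5, st6}.
States satisfying ¬AF (¬p ∨ r): {st4}.

{st4}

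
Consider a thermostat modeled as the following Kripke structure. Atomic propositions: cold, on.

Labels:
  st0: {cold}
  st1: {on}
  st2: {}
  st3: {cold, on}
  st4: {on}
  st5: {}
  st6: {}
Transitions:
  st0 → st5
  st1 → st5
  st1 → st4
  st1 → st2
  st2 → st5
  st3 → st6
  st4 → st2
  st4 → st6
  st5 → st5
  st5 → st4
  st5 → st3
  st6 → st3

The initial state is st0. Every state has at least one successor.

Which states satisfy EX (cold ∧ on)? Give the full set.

States satisfying cold ∧ on: {st3}.
States satisfying EX (cold ∧ on): {st5, st6}.

{st5, st6}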